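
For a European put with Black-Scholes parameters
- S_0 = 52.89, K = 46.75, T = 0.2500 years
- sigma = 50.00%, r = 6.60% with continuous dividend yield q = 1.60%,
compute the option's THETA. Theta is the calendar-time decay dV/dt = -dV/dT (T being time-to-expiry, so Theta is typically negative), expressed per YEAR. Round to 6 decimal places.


Answer: Theta = -7.590434

Derivation:
d1 = 0.6686001174; d2 = 0.4186001174
phi(d1) = 0.3190359165; exp(-qT) = 0.9960079893; exp(-rT) = 0.9836353794
Theta = -S*exp(-qT)*phi(d1)*sigma/(2*sqrt(T)) + r*K*exp(-rT)*N(-d2) - q*S*exp(-qT)*N(-d1)
N(-d1) = 0.2518752988; N(-d2) = 0.3377542019; sqrt(T) = 0.5000000000
Term 1 = -52.8900 * 0.9960079893 * 0.3190359165 * 0.5000 / (2 * 0.5000000000) = -8.4032245976
Term 2 = 0.0660 * 46.7500 * 0.9836353794 * 0.3377542019 = 1.0250863546
Term 3 = -0.0160 * 52.8900 * 0.9960079893 * 0.2518752988 = -0.2122960679
Theta = -8.4032245976 + (1.0250863546) + (-0.2122960679) = -7.590434


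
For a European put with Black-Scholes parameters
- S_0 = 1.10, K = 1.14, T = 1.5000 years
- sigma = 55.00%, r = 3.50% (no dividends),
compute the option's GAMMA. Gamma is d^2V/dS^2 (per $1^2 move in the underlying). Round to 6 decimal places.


d1 = 0.3617182545; d2 = -0.3118914248
phi(d1) = 0.3736788348; exp(-qT) = 1.0000000000; exp(-rT) = 0.9488543211
Gamma = exp(-qT) * phi(d1) / (S * sigma * sqrt(T)) = 1.0000000000 * 0.3736788348 / (1.1000 * 0.5500 * 1.2247448714) = 0.504310

Answer: Gamma = 0.504310


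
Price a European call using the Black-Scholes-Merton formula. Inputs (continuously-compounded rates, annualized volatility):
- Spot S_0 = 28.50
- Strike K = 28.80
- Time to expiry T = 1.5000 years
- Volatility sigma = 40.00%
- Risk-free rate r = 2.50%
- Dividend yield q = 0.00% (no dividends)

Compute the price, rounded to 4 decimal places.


Answer: Price = 5.8294

Derivation:
d1 = (ln(S/K) + (r - q + 0.5*sigma^2) * T) / (sigma * sqrt(T)) = 0.30012108
d2 = d1 - sigma * sqrt(T) = -0.18977687
exp(-rT) = 0.96319442; exp(-qT) = 1.00000000
C = S_0 * exp(-qT) * N(d1) - K * exp(-rT) * N(d2)
N(d1) = 0.61795760; N(d2) = 0.42474199
C = 28.5000 * 1.00000000 * 0.61795760 - 28.8000 * 0.96319442 * 0.42474199 = 5.8294


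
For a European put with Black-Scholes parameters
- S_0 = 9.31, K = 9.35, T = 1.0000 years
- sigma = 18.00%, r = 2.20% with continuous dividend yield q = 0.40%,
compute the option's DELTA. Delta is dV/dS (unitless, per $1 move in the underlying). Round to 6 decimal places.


Answer: Delta = -0.432274

Derivation:
d1 = 0.1661819333; d2 = -0.0138180667
phi(d1) = 0.3934714567; exp(-qT) = 0.9960079893; exp(-rT) = 0.9782402351
N(-d1) = 0.4340068885
Delta = -exp(-qT) * N(-d1) = -0.9960079893 * 0.4340068885 = -0.432274


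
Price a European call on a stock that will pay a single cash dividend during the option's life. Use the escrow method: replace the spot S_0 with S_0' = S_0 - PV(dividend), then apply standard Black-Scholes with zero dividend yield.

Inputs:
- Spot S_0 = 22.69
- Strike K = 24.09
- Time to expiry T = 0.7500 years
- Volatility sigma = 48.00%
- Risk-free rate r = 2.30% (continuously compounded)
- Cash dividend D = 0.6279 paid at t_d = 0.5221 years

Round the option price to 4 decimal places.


PV(D) = D * exp(-r * t_d) = 0.6279 * 0.98806351 = 0.62040508
S_0' = S_0 - PV(D) = 22.6900 - 0.62040508 = 22.06959492
d1 = (ln(S_0'/K) + (r + sigma^2/2)*T) / (sigma*sqrt(T)) = 0.03862004
d2 = d1 - sigma*sqrt(T) = -0.37707215
exp(-rT) = 0.98289793
N(d1) = 0.51540334; N(d2) = 0.35305999
C = S_0' * N(d1) - K * exp(-rT) * N(d2) = 22.06959492 * 0.51540334 - 24.0900 * 0.98289793 * 0.35305999 = 3.0150

Answer: Price = 3.0150


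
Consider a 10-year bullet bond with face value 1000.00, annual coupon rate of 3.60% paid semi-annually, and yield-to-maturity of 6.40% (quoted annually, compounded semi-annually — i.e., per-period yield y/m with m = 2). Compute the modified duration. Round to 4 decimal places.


Coupon per period c = face * coupon_rate / m = 18.000000
Periods per year m = 2; per-period yield y/m = 0.032000
Number of cashflows N = 20
Cashflows (t years, CF_t, discount factor 1/(1+y/m)^(m*t), PV):
  t = 0.5000: CF_t = 18.000000, DF = 0.968992, PV = 17.441860
  t = 1.0000: CF_t = 18.000000, DF = 0.938946, PV = 16.901028
  t = 1.5000: CF_t = 18.000000, DF = 0.909831, PV = 16.376965
  t = 2.0000: CF_t = 18.000000, DF = 0.881620, PV = 15.869152
  t = 2.5000: CF_t = 18.000000, DF = 0.854283, PV = 15.377085
  t = 3.0000: CF_t = 18.000000, DF = 0.827793, PV = 14.900276
  t = 3.5000: CF_t = 18.000000, DF = 0.802125, PV = 14.438252
  t = 4.0000: CF_t = 18.000000, DF = 0.777253, PV = 13.990554
  t = 4.5000: CF_t = 18.000000, DF = 0.753152, PV = 13.556739
  t = 5.0000: CF_t = 18.000000, DF = 0.729799, PV = 13.136375
  t = 5.5000: CF_t = 18.000000, DF = 0.707169, PV = 12.729045
  t = 6.0000: CF_t = 18.000000, DF = 0.685241, PV = 12.334346
  t = 6.5000: CF_t = 18.000000, DF = 0.663994, PV = 11.951886
  t = 7.0000: CF_t = 18.000000, DF = 0.643405, PV = 11.581285
  t = 7.5000: CF_t = 18.000000, DF = 0.623454, PV = 11.222175
  t = 8.0000: CF_t = 18.000000, DF = 0.604122, PV = 10.874201
  t = 8.5000: CF_t = 18.000000, DF = 0.585390, PV = 10.537016
  t = 9.0000: CF_t = 18.000000, DF = 0.567238, PV = 10.210287
  t = 9.5000: CF_t = 18.000000, DF = 0.549649, PV = 9.893689
  t = 10.0000: CF_t = 1018.000000, DF = 0.532606, PV = 542.192907
Price P = sum_t PV_t = 795.515125
First compute Macaulay numerator sum_t t * PV_t:
  t * PV_t at t = 0.5000: 8.720930
  t * PV_t at t = 1.0000: 16.901028
  t * PV_t at t = 1.5000: 24.565447
  t * PV_t at t = 2.0000: 31.738304
  t * PV_t at t = 2.5000: 38.442713
  t * PV_t at t = 3.0000: 44.700829
  t * PV_t at t = 3.5000: 50.533883
  t * PV_t at t = 4.0000: 55.962218
  t * PV_t at t = 4.5000: 61.005325
  t * PV_t at t = 5.0000: 65.681874
  t * PV_t at t = 5.5000: 70.009750
  t * PV_t at t = 6.0000: 74.006078
  t * PV_t at t = 6.5000: 77.687259
  t * PV_t at t = 7.0000: 81.068994
  t * PV_t at t = 7.5000: 84.166314
  t * PV_t at t = 8.0000: 86.993606
  t * PV_t at t = 8.5000: 89.564638
  t * PV_t at t = 9.0000: 91.892584
  t * PV_t at t = 9.5000: 93.990046
  t * PV_t at t = 10.0000: 5421.929075
Macaulay duration D = 6569.560893 / 795.515125 = 8.258248
Modified duration = D / (1 + y/m) = 8.258248 / (1 + 0.032000) = 8.002178

Answer: Modified duration = 8.0022


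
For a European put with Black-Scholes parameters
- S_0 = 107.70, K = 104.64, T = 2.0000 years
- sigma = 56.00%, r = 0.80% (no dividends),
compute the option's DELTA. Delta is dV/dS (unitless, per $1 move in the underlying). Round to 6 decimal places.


d1 = 0.4525782613; d2 = -0.3393813337
phi(d1) = 0.3601077184; exp(-qT) = 1.0000000000; exp(-rT) = 0.9841273201
N(-d1) = 0.3254262276
Delta = -exp(-qT) * N(-d1) = -1.0000000000 * 0.3254262276 = -0.325426

Answer: Delta = -0.325426


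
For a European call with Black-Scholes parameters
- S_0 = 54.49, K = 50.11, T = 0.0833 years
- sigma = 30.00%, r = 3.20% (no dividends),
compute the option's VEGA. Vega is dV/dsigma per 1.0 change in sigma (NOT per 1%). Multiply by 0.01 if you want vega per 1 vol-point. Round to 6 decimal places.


d1 = 1.0418719449; d2 = 0.9552867268
phi(d1) = 0.2318447974; exp(-qT) = 1.0000000000; exp(-rT) = 0.9973379496
Vega = S * exp(-qT) * phi(d1) * sqrt(T) = 54.4900 * 1.0000000000 * 0.2318447974 * 0.2886173938 = 3.646168

Answer: Vega = 3.646168


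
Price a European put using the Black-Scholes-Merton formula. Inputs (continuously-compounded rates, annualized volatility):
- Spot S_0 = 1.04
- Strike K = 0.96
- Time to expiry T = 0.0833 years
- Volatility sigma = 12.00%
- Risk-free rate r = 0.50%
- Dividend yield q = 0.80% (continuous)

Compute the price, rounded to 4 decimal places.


d1 = (ln(S/K) + (r - q + 0.5*sigma^2) * T) / (sigma * sqrt(T)) = 2.32119782
d2 = d1 - sigma * sqrt(T) = 2.28656373
exp(-rT) = 0.99958359; exp(-qT) = 0.99933382
P = K * exp(-rT) * N(-d2) - S_0 * exp(-qT) * N(-d1)
N(-d1) = 0.01013809; N(-d2) = 0.01111065
P = 0.9600 * 0.99958359 * 0.01111065 - 1.0400 * 0.99933382 * 0.01013809 = 0.0001

Answer: Price = 0.0001


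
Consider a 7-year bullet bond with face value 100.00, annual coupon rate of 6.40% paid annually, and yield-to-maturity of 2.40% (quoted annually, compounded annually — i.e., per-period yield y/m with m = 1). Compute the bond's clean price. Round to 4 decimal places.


Coupon per period c = face * coupon_rate / m = 6.400000
Periods per year m = 1; per-period yield y/m = 0.024000
Number of cashflows N = 7
Cashflows (t years, CF_t, discount factor 1/(1+y/m)^(m*t), PV):
  t = 1.0000: CF_t = 6.400000, DF = 0.976562, PV = 6.250000
  t = 2.0000: CF_t = 6.400000, DF = 0.953674, PV = 6.103516
  t = 3.0000: CF_t = 6.400000, DF = 0.931323, PV = 5.960464
  t = 4.0000: CF_t = 6.400000, DF = 0.909495, PV = 5.820766
  t = 5.0000: CF_t = 6.400000, DF = 0.888178, PV = 5.684342
  t = 6.0000: CF_t = 6.400000, DF = 0.867362, PV = 5.551115
  t = 7.0000: CF_t = 106.400000, DF = 0.847033, PV = 90.124306
Price P = sum_t PV_t = 125.494509

Answer: Price = 125.4945


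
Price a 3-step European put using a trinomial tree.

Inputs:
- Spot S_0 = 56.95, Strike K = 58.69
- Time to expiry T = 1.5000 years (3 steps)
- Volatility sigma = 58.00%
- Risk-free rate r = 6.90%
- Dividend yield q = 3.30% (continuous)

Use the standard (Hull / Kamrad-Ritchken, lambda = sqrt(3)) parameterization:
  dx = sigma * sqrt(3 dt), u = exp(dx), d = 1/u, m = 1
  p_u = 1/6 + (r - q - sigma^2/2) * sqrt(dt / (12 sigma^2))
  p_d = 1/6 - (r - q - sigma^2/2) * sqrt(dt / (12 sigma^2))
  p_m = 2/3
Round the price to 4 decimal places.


dt = T/N = 0.500000; dx = sigma*sqrt(3*dt) = 0.710352
u = exp(dx) = 2.034707; d = 1/u = 0.491471
p_u = 0.120140, p_m = 0.666667, p_d = 0.213193
Discount per step: exp(-r*dt) = 0.966088
Stock lattice S(k, j) with j the centered position index:
  k=0: S(0,+0) = 56.9500
  k=1: S(1,-1) = 27.9893; S(1,+0) = 56.9500; S(1,+1) = 115.8766
  k=2: S(2,-2) = 13.7559; S(2,-1) = 27.9893; S(2,+0) = 56.9500; S(2,+1) = 115.8766; S(2,+2) = 235.7749
  k=3: S(3,-3) = 6.7606; S(3,-2) = 13.7559; S(3,-1) = 27.9893; S(3,+0) = 56.9500; S(3,+1) = 115.8766; S(3,+2) = 235.7749; S(3,+3) = 479.7330
Terminal payoffs V(N, j) = max(K - S_T, 0):
  V(3,-3) = 51.929360; V(3,-2) = 44.934075; V(3,-1) = 30.700718; V(3,+0) = 1.740000; V(3,+1) = 0.000000; V(3,+2) = 0.000000; V(3,+3) = 0.000000
Backward induction: V(k, j) = exp(-r*dt) * [p_u * V(k+1, j+1) + p_m * V(k+1, j) + p_d * V(k+1, j-1)]
  V(2,-2) = exp(-r*dt) * [p_u*30.700718 + p_m*44.934075 + p_d*51.929360] = 43.199044
  V(2,-1) = exp(-r*dt) * [p_u*1.740000 + p_m*30.700718 + p_d*44.934075] = 29.229790
  V(2,+0) = exp(-r*dt) * [p_u*0.000000 + p_m*1.740000 + p_d*30.700718] = 7.443880
  V(2,+1) = exp(-r*dt) * [p_u*0.000000 + p_m*0.000000 + p_d*1.740000] = 0.358376
  V(2,+2) = exp(-r*dt) * [p_u*0.000000 + p_m*0.000000 + p_d*0.000000] = 0.000000
  V(1,-1) = exp(-r*dt) * [p_u*7.443880 + p_m*29.229790 + p_d*43.199044] = 28.587102
  V(1,+0) = exp(-r*dt) * [p_u*0.358376 + p_m*7.443880 + p_d*29.229790] = 10.856152
  V(1,+1) = exp(-r*dt) * [p_u*0.000000 + p_m*0.358376 + p_d*7.443880] = 1.763980
  V(0,+0) = exp(-r*dt) * [p_u*1.763980 + p_m*10.856152 + p_d*28.587102] = 13.084630

Answer: Price = V(0,0) = 13.0846


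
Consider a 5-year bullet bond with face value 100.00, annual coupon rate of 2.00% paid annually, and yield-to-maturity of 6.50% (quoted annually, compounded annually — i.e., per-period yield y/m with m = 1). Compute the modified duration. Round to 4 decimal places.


Answer: Modified duration = 4.4908

Derivation:
Coupon per period c = face * coupon_rate / m = 2.000000
Periods per year m = 1; per-period yield y/m = 0.065000
Number of cashflows N = 5
Cashflows (t years, CF_t, discount factor 1/(1+y/m)^(m*t), PV):
  t = 1.0000: CF_t = 2.000000, DF = 0.938967, PV = 1.877934
  t = 2.0000: CF_t = 2.000000, DF = 0.881659, PV = 1.763319
  t = 3.0000: CF_t = 2.000000, DF = 0.827849, PV = 1.655698
  t = 4.0000: CF_t = 2.000000, DF = 0.777323, PV = 1.554646
  t = 5.0000: CF_t = 102.000000, DF = 0.729881, PV = 74.447845
Price P = sum_t PV_t = 81.299443
First compute Macaulay numerator sum_t t * PV_t:
  t * PV_t at t = 1.0000: 1.877934
  t * PV_t at t = 2.0000: 3.526637
  t * PV_t at t = 3.0000: 4.967095
  t * PV_t at t = 4.0000: 6.218585
  t * PV_t at t = 5.0000: 372.239227
Macaulay duration D = 388.829477 / 81.299443 = 4.782683
Modified duration = D / (1 + y/m) = 4.782683 / (1 + 0.065000) = 4.490782


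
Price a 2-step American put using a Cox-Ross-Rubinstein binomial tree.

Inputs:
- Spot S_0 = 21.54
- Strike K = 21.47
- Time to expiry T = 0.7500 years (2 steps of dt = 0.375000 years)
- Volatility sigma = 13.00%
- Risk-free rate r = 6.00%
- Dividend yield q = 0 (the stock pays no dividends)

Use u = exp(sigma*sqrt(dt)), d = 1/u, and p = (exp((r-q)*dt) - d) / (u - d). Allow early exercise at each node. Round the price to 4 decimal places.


dt = T/N = 0.375000
u = exp(sigma*sqrt(dt)) = 1.082863; d = 1/u = 0.923478
p = (exp((r-q)*dt) - d) / (u - d) = 0.622876
Discount per step: exp(-r*dt) = 0.977751
Stock lattice S(k, i) with i counting down-moves:
  k=0: S(0,0) = 21.5400
  k=1: S(1,0) = 23.3249; S(1,1) = 19.8917
  k=2: S(2,0) = 25.2576; S(2,1) = 21.5400; S(2,2) = 18.3696
Terminal payoffs V(N, i) = max(K - S_T, 0):
  V(2,0) = 0.000000; V(2,1) = 0.000000; V(2,2) = 3.100442
Backward induction: V(k, i) = exp(-r*dt) * [p * V(k+1, i) + (1-p) * V(k+1, i+1)]; then take max(V_cont, immediate exercise) for American.
  V(1,0) = exp(-r*dt) * [p*0.000000 + (1-p)*0.000000] = 0.000000; exercise = 0.000000; V(1,0) = max -> 0.000000
  V(1,1) = exp(-r*dt) * [p*0.000000 + (1-p)*3.100442] = 1.143236; exercise = 1.578286; V(1,1) = max -> 1.578286
  V(0,0) = exp(-r*dt) * [p*0.000000 + (1-p)*1.578286] = 0.581967; exercise = 0.000000; V(0,0) = max -> 0.581967

Answer: Price = V(0,0) = 0.5820


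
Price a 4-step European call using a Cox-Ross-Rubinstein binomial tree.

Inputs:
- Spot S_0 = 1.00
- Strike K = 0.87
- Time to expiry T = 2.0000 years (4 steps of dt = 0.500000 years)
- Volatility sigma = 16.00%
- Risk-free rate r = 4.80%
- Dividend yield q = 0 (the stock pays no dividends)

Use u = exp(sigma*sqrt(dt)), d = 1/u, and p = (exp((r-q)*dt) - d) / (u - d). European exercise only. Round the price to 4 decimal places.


Answer: Price = V(0,0) = 0.2277

Derivation:
dt = T/N = 0.500000
u = exp(sigma*sqrt(dt)) = 1.119785; d = 1/u = 0.893028
p = (exp((r-q)*dt) - d) / (u - d) = 0.578866
Discount per step: exp(-r*dt) = 0.976286
Stock lattice S(k, i) with i counting down-moves:
  k=0: S(0,0) = 1.0000
  k=1: S(1,0) = 1.1198; S(1,1) = 0.8930
  k=2: S(2,0) = 1.2539; S(2,1) = 1.0000; S(2,2) = 0.7975
  k=3: S(3,0) = 1.4041; S(3,1) = 1.1198; S(3,2) = 0.8930; S(3,3) = 0.7122
  k=4: S(4,0) = 1.5723; S(4,1) = 1.2539; S(4,2) = 1.0000; S(4,3) = 0.7975; S(4,4) = 0.6360
Terminal payoffs V(N, i) = max(S_T - K, 0):
  V(4,0) = 0.702314; V(4,1) = 0.383919; V(4,2) = 0.130000; V(4,3) = 0.000000; V(4,4) = 0.000000
Backward induction: V(k, i) = exp(-r*dt) * [p * V(k+1, i) + (1-p) * V(k+1, i+1)].
  V(3,0) = exp(-r*dt) * [p*0.702314 + (1-p)*0.383919] = 0.554752
  V(3,1) = exp(-r*dt) * [p*0.383919 + (1-p)*0.130000] = 0.270417
  V(3,2) = exp(-r*dt) * [p*0.130000 + (1-p)*0.000000] = 0.073468
  V(3,3) = exp(-r*dt) * [p*0.000000 + (1-p)*0.000000] = 0.000000
  V(2,0) = exp(-r*dt) * [p*0.554752 + (1-p)*0.270417] = 0.424693
  V(2,1) = exp(-r*dt) * [p*0.270417 + (1-p)*0.073468] = 0.183029
  V(2,2) = exp(-r*dt) * [p*0.073468 + (1-p)*0.000000] = 0.041520
  V(1,0) = exp(-r*dt) * [p*0.424693 + (1-p)*0.183029] = 0.315262
  V(1,1) = exp(-r*dt) * [p*0.183029 + (1-p)*0.041520] = 0.120508
  V(0,0) = exp(-r*dt) * [p*0.315262 + (1-p)*0.120508] = 0.227713


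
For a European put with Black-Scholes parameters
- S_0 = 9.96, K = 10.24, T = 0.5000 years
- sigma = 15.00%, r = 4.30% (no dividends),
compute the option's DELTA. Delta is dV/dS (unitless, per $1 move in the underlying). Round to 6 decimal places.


Answer: Delta = -0.502255

Derivation:
d1 = -0.0056525929; d2 = -0.1117186101
phi(d1) = 0.3989359070; exp(-qT) = 1.0000000000; exp(-rT) = 0.9787294775
N(-d1) = 0.5022550463
Delta = -exp(-qT) * N(-d1) = -1.0000000000 * 0.5022550463 = -0.502255


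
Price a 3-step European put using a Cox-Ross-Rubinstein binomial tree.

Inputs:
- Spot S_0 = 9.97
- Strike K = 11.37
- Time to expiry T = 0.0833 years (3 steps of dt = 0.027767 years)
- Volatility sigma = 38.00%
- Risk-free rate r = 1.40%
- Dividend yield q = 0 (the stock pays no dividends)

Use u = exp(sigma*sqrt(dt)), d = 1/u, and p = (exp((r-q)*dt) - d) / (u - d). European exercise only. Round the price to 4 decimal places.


Answer: Price = V(0,0) = 1.4660

Derivation:
dt = T/N = 0.027767
u = exp(sigma*sqrt(dt)) = 1.065368; d = 1/u = 0.938642
p = (exp((r-q)*dt) - d) / (u - d) = 0.487243
Discount per step: exp(-r*dt) = 0.999611
Stock lattice S(k, i) with i counting down-moves:
  k=0: S(0,0) = 9.9700
  k=1: S(1,0) = 10.6217; S(1,1) = 9.3583
  k=2: S(2,0) = 11.3160; S(2,1) = 9.9700; S(2,2) = 8.7841
  k=3: S(3,0) = 12.0558; S(3,1) = 10.6217; S(3,2) = 9.3583; S(3,3) = 8.2451
Terminal payoffs V(N, i) = max(K - S_T, 0):
  V(3,0) = 0.000000; V(3,1) = 0.748277; V(3,2) = 2.011735; V(3,3) = 3.124904
Backward induction: V(k, i) = exp(-r*dt) * [p * V(k+1, i) + (1-p) * V(k+1, i+1)].
  V(2,0) = exp(-r*dt) * [p*0.000000 + (1-p)*0.748277] = 0.383535
  V(2,1) = exp(-r*dt) * [p*0.748277 + (1-p)*2.011735] = 1.395581
  V(2,2) = exp(-r*dt) * [p*2.011735 + (1-p)*3.124904] = 2.581516
  V(1,0) = exp(-r*dt) * [p*0.383535 + (1-p)*1.395581] = 0.902118
  V(1,1) = exp(-r*dt) * [p*1.395581 + (1-p)*2.581516] = 2.002899
  V(0,0) = exp(-r*dt) * [p*0.902118 + (1-p)*2.002899] = 1.465981


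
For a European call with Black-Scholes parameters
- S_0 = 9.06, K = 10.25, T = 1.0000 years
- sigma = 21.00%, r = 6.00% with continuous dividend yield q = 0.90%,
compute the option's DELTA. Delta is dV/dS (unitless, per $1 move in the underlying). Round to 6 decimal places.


Answer: Delta = 0.401611

Derivation:
d1 = -0.2398027882; d2 = -0.4498027882
phi(d1) = 0.3876349542; exp(-qT) = 0.9910403788; exp(-rT) = 0.9417645336
N(d1) = 0.4052415727
Delta = exp(-qT) * N(d1) = 0.9910403788 * 0.4052415727 = 0.401611


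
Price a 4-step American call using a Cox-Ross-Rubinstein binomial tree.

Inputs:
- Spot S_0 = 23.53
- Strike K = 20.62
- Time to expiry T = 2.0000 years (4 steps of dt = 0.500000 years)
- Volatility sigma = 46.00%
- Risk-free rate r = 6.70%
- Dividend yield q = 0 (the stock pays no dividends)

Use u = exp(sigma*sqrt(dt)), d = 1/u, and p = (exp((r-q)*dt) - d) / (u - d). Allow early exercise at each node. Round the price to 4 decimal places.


Answer: Price = V(0,0) = 8.5067

Derivation:
dt = T/N = 0.500000
u = exp(sigma*sqrt(dt)) = 1.384403; d = 1/u = 0.722333
p = (exp((r-q)*dt) - d) / (u - d) = 0.470848
Discount per step: exp(-r*dt) = 0.967055
Stock lattice S(k, i) with i counting down-moves:
  k=0: S(0,0) = 23.5300
  k=1: S(1,0) = 32.5750; S(1,1) = 16.9965
  k=2: S(2,0) = 45.0969; S(2,1) = 23.5300; S(2,2) = 12.2771
  k=3: S(3,0) = 62.4323; S(3,1) = 32.5750; S(3,2) = 16.9965; S(3,3) = 8.8682
  k=4: S(4,0) = 86.4315; S(4,1) = 45.0969; S(4,2) = 23.5300; S(4,3) = 12.2771; S(4,4) = 6.4058
Terminal payoffs V(N, i) = max(S_T - K, 0):
  V(4,0) = 65.811542; V(4,1) = 24.476942; V(4,2) = 2.910000; V(4,3) = 0.000000; V(4,4) = 0.000000
Backward induction: V(k, i) = exp(-r*dt) * [p * V(k+1, i) + (1-p) * V(k+1, i+1)]; then take max(V_cont, immediate exercise) for American.
  V(3,0) = exp(-r*dt) * [p*65.811542 + (1-p)*24.476942] = 42.491677; exercise = 41.812349; V(3,0) = max -> 42.491677
  V(3,1) = exp(-r*dt) * [p*24.476942 + (1-p)*2.910000] = 12.634334; exercise = 11.955006; V(3,1) = max -> 12.634334
  V(3,2) = exp(-r*dt) * [p*2.910000 + (1-p)*0.000000] = 1.325028; exercise = 0.000000; V(3,2) = max -> 1.325028
  V(3,3) = exp(-r*dt) * [p*0.000000 + (1-p)*0.000000] = 0.000000; exercise = 0.000000; V(3,3) = max -> 0.000000
  V(2,0) = exp(-r*dt) * [p*42.491677 + (1-p)*12.634334] = 25.813217; exercise = 24.476942; V(2,0) = max -> 25.813217
  V(2,1) = exp(-r*dt) * [p*12.634334 + (1-p)*1.325028] = 6.430909; exercise = 2.910000; V(2,1) = max -> 6.430909
  V(2,2) = exp(-r*dt) * [p*1.325028 + (1-p)*0.000000] = 0.603333; exercise = 0.000000; V(2,2) = max -> 0.603333
  V(1,0) = exp(-r*dt) * [p*25.813217 + (1-p)*6.430909] = 15.044504; exercise = 11.955006; V(1,0) = max -> 15.044504
  V(1,1) = exp(-r*dt) * [p*6.430909 + (1-p)*0.603333] = 3.236961; exercise = 0.000000; V(1,1) = max -> 3.236961
  V(0,0) = exp(-r*dt) * [p*15.044504 + (1-p)*3.236961] = 8.506718; exercise = 2.910000; V(0,0) = max -> 8.506718


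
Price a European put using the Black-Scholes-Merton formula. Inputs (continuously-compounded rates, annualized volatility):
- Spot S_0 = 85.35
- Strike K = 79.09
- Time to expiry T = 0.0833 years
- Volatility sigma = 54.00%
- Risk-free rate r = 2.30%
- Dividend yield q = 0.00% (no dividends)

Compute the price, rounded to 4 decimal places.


Answer: Price = 2.5223

Derivation:
d1 = (ln(S/K) + (r - q + 0.5*sigma^2) * T) / (sigma * sqrt(T)) = 0.57897389
d2 = d1 - sigma * sqrt(T) = 0.42312050
exp(-rT) = 0.99808593; exp(-qT) = 1.00000000
P = K * exp(-rT) * N(-d2) - S_0 * exp(-qT) * N(-d1)
N(-d1) = 0.28130340; N(-d2) = 0.33610367
P = 79.0900 * 0.99808593 * 0.33610367 - 85.3500 * 1.00000000 * 0.28130340 = 2.5223


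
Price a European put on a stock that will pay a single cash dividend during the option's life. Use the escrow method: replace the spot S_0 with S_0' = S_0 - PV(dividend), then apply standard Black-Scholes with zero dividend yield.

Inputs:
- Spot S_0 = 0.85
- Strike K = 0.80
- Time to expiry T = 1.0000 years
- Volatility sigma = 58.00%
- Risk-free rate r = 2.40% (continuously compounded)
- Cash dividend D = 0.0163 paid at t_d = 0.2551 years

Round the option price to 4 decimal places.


PV(D) = D * exp(-r * t_d) = 0.0163 * 0.99389630 = 0.01620051
S_0' = S_0 - PV(D) = 0.8500 - 0.01620051 = 0.83379949
d1 = (ln(S_0'/K) + (r + sigma^2/2)*T) / (sigma*sqrt(T)) = 0.40272625
d2 = d1 - sigma*sqrt(T) = -0.17727375
exp(-rT) = 0.97628571
N(-d1) = 0.34357481; N(-d2) = 0.57035331
P = K * exp(-rT) * N(-d2) - S_0' * N(-d1) = 0.8000 * 0.97628571 * 0.57035331 - 0.83379949 * 0.34357481 = 0.1590

Answer: Price = 0.1590


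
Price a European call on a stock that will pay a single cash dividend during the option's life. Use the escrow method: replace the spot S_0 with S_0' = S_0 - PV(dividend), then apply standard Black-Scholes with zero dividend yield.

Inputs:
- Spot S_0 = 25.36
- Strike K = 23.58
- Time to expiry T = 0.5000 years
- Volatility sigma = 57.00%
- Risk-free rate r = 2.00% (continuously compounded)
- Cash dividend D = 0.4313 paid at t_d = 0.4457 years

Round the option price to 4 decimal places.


PV(D) = D * exp(-r * t_d) = 0.4313 * 0.99112561 = 0.42747248
S_0' = S_0 - PV(D) = 25.3600 - 0.42747248 = 24.93252752
d1 = (ln(S_0'/K) + (r + sigma^2/2)*T) / (sigma*sqrt(T)) = 0.36471670
d2 = d1 - sigma*sqrt(T) = -0.03833416
exp(-rT) = 0.99004983
N(d1) = 0.64233855; N(d2) = 0.48471063
C = S_0' * N(d1) - K * exp(-rT) * N(d2) = 24.93252752 * 0.64233855 - 23.5800 * 0.99004983 * 0.48471063 = 4.6994

Answer: Price = 4.6994


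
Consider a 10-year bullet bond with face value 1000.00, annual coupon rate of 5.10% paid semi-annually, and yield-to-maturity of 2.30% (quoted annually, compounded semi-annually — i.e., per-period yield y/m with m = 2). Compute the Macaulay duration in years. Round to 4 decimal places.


Answer: Macaulay duration = 8.2070 years

Derivation:
Coupon per period c = face * coupon_rate / m = 25.500000
Periods per year m = 2; per-period yield y/m = 0.011500
Number of cashflows N = 20
Cashflows (t years, CF_t, discount factor 1/(1+y/m)^(m*t), PV):
  t = 0.5000: CF_t = 25.500000, DF = 0.988631, PV = 25.210084
  t = 1.0000: CF_t = 25.500000, DF = 0.977391, PV = 24.923464
  t = 1.5000: CF_t = 25.500000, DF = 0.966279, PV = 24.640103
  t = 2.0000: CF_t = 25.500000, DF = 0.955293, PV = 24.359963
  t = 2.5000: CF_t = 25.500000, DF = 0.944432, PV = 24.083009
  t = 3.0000: CF_t = 25.500000, DF = 0.933694, PV = 23.809203
  t = 3.5000: CF_t = 25.500000, DF = 0.923079, PV = 23.538510
  t = 4.0000: CF_t = 25.500000, DF = 0.912584, PV = 23.270895
  t = 4.5000: CF_t = 25.500000, DF = 0.902209, PV = 23.006322
  t = 5.0000: CF_t = 25.500000, DF = 0.891951, PV = 22.744757
  t = 5.5000: CF_t = 25.500000, DF = 0.881810, PV = 22.486167
  t = 6.0000: CF_t = 25.500000, DF = 0.871785, PV = 22.230516
  t = 6.5000: CF_t = 25.500000, DF = 0.861873, PV = 21.977771
  t = 7.0000: CF_t = 25.500000, DF = 0.852075, PV = 21.727900
  t = 7.5000: CF_t = 25.500000, DF = 0.842387, PV = 21.480870
  t = 8.0000: CF_t = 25.500000, DF = 0.832810, PV = 21.236649
  t = 8.5000: CF_t = 25.500000, DF = 0.823341, PV = 20.995204
  t = 9.0000: CF_t = 25.500000, DF = 0.813981, PV = 20.756504
  t = 9.5000: CF_t = 25.500000, DF = 0.804726, PV = 20.520518
  t = 10.0000: CF_t = 1025.500000, DF = 0.795577, PV = 815.864286
Price P = sum_t PV_t = 1248.862697
Macaulay numerator sum_t t * PV_t:
  t * PV_t at t = 0.5000: 12.605042
  t * PV_t at t = 1.0000: 24.923464
  t * PV_t at t = 1.5000: 36.960155
  t * PV_t at t = 2.0000: 48.719927
  t * PV_t at t = 2.5000: 60.207522
  t * PV_t at t = 3.0000: 71.427609
  t * PV_t at t = 3.5000: 82.384785
  t * PV_t at t = 4.0000: 93.083579
  t * PV_t at t = 4.5000: 103.528450
  t * PV_t at t = 5.0000: 113.723787
  t * PV_t at t = 5.5000: 123.673916
  t * PV_t at t = 6.0000: 133.383093
  t * PV_t at t = 6.5000: 142.855513
  t * PV_t at t = 7.0000: 152.095302
  t * PV_t at t = 7.5000: 161.106528
  t * PV_t at t = 8.0000: 169.893191
  t * PV_t at t = 8.5000: 178.459234
  t * PV_t at t = 9.0000: 186.808538
  t * PV_t at t = 9.5000: 194.944924
  t * PV_t at t = 10.0000: 8158.642860
Macaulay duration D = (sum_t t * PV_t) / P = 10249.427420 / 1248.862697 = 8.207009


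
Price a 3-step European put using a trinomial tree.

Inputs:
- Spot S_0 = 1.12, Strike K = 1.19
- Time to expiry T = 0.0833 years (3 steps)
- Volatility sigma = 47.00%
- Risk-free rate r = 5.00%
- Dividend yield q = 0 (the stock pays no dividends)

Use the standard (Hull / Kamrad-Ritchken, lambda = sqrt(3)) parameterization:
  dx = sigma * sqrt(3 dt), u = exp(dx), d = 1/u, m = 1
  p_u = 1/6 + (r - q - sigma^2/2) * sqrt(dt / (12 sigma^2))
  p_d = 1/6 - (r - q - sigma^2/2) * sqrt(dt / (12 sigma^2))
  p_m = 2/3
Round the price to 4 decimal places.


Answer: Price = V(0,0) = 0.1024

Derivation:
dt = T/N = 0.027767; dx = sigma*sqrt(3*dt) = 0.135650
u = exp(dx) = 1.145281; d = 1/u = 0.873148
p_u = 0.160480, p_m = 0.666667, p_d = 0.172854
Discount per step: exp(-r*dt) = 0.998613
Stock lattice S(k, j) with j the centered position index:
  k=0: S(0,+0) = 1.1200
  k=1: S(1,-1) = 0.9779; S(1,+0) = 1.1200; S(1,+1) = 1.2827
  k=2: S(2,-2) = 0.8539; S(2,-1) = 0.9779; S(2,+0) = 1.1200; S(2,+1) = 1.2827; S(2,+2) = 1.4691
  k=3: S(3,-3) = 0.7456; S(3,-2) = 0.8539; S(3,-1) = 0.9779; S(3,+0) = 1.1200; S(3,+1) = 1.2827; S(3,+2) = 1.4691; S(3,+3) = 1.6825
Terminal payoffs V(N, j) = max(K - S_T, 0):
  V(3,-3) = 0.444442; V(3,-2) = 0.336126; V(3,-1) = 0.212074; V(3,+0) = 0.070000; V(3,+1) = 0.000000; V(3,+2) = 0.000000; V(3,+3) = 0.000000
Backward induction: V(k, j) = exp(-r*dt) * [p_u * V(k+1, j+1) + p_m * V(k+1, j) + p_d * V(k+1, j-1)]
  V(2,-2) = exp(-r*dt) * [p_u*0.212074 + p_m*0.336126 + p_d*0.444442] = 0.334476
  V(2,-1) = exp(-r*dt) * [p_u*0.070000 + p_m*0.212074 + p_d*0.336126] = 0.210425
  V(2,+0) = exp(-r*dt) * [p_u*0.000000 + p_m*0.070000 + p_d*0.212074] = 0.083209
  V(2,+1) = exp(-r*dt) * [p_u*0.000000 + p_m*0.000000 + p_d*0.070000] = 0.012083
  V(2,+2) = exp(-r*dt) * [p_u*0.000000 + p_m*0.000000 + p_d*0.000000] = 0.000000
  V(1,-1) = exp(-r*dt) * [p_u*0.083209 + p_m*0.210425 + p_d*0.334476] = 0.211158
  V(1,+0) = exp(-r*dt) * [p_u*0.012083 + p_m*0.083209 + p_d*0.210425] = 0.093654
  V(1,+1) = exp(-r*dt) * [p_u*0.000000 + p_m*0.012083 + p_d*0.083209] = 0.022407
  V(0,+0) = exp(-r*dt) * [p_u*0.022407 + p_m*0.093654 + p_d*0.211158] = 0.102389


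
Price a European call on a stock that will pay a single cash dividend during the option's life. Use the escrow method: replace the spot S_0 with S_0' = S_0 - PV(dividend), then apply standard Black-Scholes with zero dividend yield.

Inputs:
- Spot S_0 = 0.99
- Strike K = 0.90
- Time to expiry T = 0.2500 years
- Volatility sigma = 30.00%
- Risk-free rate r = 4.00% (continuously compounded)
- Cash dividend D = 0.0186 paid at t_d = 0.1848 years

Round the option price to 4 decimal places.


PV(D) = D * exp(-r * t_d) = 0.0186 * 0.99263525 = 0.01846302
S_0' = S_0 - PV(D) = 0.9900 - 0.01846302 = 0.97153698
d1 = (ln(S_0'/K) + (r + sigma^2/2)*T) / (sigma*sqrt(T)) = 0.65156383
d2 = d1 - sigma*sqrt(T) = 0.50156383
exp(-rT) = 0.99004983
N(d1) = 0.74265871; N(d2) = 0.69201282
C = S_0' * N(d1) - K * exp(-rT) * N(d2) = 0.97153698 * 0.74265871 - 0.9000 * 0.99004983 * 0.69201282 = 0.1049

Answer: Price = 0.1049


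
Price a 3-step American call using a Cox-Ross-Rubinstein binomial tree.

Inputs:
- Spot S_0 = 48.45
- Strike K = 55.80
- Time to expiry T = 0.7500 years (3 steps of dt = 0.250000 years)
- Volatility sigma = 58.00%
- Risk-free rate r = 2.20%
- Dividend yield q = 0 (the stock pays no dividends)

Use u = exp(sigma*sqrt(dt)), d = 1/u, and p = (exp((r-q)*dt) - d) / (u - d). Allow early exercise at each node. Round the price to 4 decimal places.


Answer: Price = V(0,0) = 7.7680

Derivation:
dt = T/N = 0.250000
u = exp(sigma*sqrt(dt)) = 1.336427; d = 1/u = 0.748264
p = (exp((r-q)*dt) - d) / (u - d) = 0.437381
Discount per step: exp(-r*dt) = 0.994515
Stock lattice S(k, i) with i counting down-moves:
  k=0: S(0,0) = 48.4500
  k=1: S(1,0) = 64.7499; S(1,1) = 36.2534
  k=2: S(2,0) = 86.5336; S(2,1) = 48.4500; S(2,2) = 27.1271
  k=3: S(3,0) = 115.6458; S(3,1) = 64.7499; S(3,2) = 36.2534; S(3,3) = 20.2982
Terminal payoffs V(N, i) = max(S_T - K, 0):
  V(3,0) = 59.845831; V(3,1) = 8.949912; V(3,2) = 0.000000; V(3,3) = 0.000000
Backward induction: V(k, i) = exp(-r*dt) * [p * V(k+1, i) + (1-p) * V(k+1, i+1)]; then take max(V_cont, immediate exercise) for American.
  V(2,0) = exp(-r*dt) * [p*59.845831 + (1-p)*8.949912] = 31.039620; exercise = 30.733562; V(2,0) = max -> 31.039620
  V(2,1) = exp(-r*dt) * [p*8.949912 + (1-p)*0.000000] = 3.893049; exercise = 0.000000; V(2,1) = max -> 3.893049
  V(2,2) = exp(-r*dt) * [p*0.000000 + (1-p)*0.000000] = 0.000000; exercise = 0.000000; V(2,2) = max -> 0.000000
  V(1,0) = exp(-r*dt) * [p*31.039620 + (1-p)*3.893049] = 15.679959; exercise = 8.949912; V(1,0) = max -> 15.679959
  V(1,1) = exp(-r*dt) * [p*3.893049 + (1-p)*0.000000] = 1.693405; exercise = 0.000000; V(1,1) = max -> 1.693405
  V(0,0) = exp(-r*dt) * [p*15.679959 + (1-p)*1.693405] = 7.768013; exercise = 0.000000; V(0,0) = max -> 7.768013


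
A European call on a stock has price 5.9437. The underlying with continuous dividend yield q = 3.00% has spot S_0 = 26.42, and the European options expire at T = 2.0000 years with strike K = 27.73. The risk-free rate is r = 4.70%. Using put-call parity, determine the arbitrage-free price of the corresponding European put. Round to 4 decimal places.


Put-call parity: C - P = S_0 * exp(-qT) - K * exp(-rT).
S_0 * exp(-qT) = 26.4200 * 0.94176453 = 24.88141898
K * exp(-rT) = 27.7300 * 0.91028276 = 25.24214100
P = C - S*exp(-qT) + K*exp(-rT)
P = 5.9437 - 24.88141898 + 25.24214100 = 6.3044

Answer: Put price = 6.3044


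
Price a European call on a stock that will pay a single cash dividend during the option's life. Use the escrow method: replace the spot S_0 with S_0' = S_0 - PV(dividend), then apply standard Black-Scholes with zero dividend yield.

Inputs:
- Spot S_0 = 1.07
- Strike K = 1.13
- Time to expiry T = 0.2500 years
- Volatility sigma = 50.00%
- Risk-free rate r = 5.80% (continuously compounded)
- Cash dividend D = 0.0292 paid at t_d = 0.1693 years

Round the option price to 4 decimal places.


PV(D) = D * exp(-r * t_d) = 0.0292 * 0.99022865 = 0.02891468
S_0' = S_0 - PV(D) = 1.0700 - 0.02891468 = 1.04108532
d1 = (ln(S_0'/K) + (r + sigma^2/2)*T) / (sigma*sqrt(T)) = -0.14481553
d2 = d1 - sigma*sqrt(T) = -0.39481553
exp(-rT) = 0.98560462
N(d1) = 0.44242826; N(d2) = 0.34648951
C = S_0' * N(d1) - K * exp(-rT) * N(d2) = 1.04108532 * 0.44242826 - 1.1300 * 0.98560462 * 0.34648951 = 0.0747

Answer: Price = 0.0747


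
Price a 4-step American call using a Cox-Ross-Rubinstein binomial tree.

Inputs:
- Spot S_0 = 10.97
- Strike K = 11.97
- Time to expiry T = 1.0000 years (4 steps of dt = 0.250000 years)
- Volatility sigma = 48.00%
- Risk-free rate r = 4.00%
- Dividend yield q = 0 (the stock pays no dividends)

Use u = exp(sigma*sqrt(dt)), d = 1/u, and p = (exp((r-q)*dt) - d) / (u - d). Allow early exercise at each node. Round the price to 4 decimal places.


dt = T/N = 0.250000
u = exp(sigma*sqrt(dt)) = 1.271249; d = 1/u = 0.786628
p = (exp((r-q)*dt) - d) / (u - d) = 0.461025
Discount per step: exp(-r*dt) = 0.990050
Stock lattice S(k, i) with i counting down-moves:
  k=0: S(0,0) = 10.9700
  k=1: S(1,0) = 13.9456; S(1,1) = 8.6293
  k=2: S(2,0) = 17.7283; S(2,1) = 10.9700; S(2,2) = 6.7881
  k=3: S(3,0) = 22.5371; S(3,1) = 13.9456; S(3,2) = 8.6293; S(3,3) = 5.3397
  k=4: S(4,0) = 28.6503; S(4,1) = 17.7283; S(4,2) = 10.9700; S(4,3) = 6.7881; S(4,4) = 4.2003
Terminal payoffs V(N, i) = max(S_T - K, 0):
  V(4,0) = 16.680310; V(4,1) = 5.758336; V(4,2) = 0.000000; V(4,3) = 0.000000; V(4,4) = 0.000000
Backward induction: V(k, i) = exp(-r*dt) * [p * V(k+1, i) + (1-p) * V(k+1, i+1)]; then take max(V_cont, immediate exercise) for American.
  V(3,0) = exp(-r*dt) * [p*16.680310 + (1-p)*5.758336] = 10.686236; exercise = 10.567132; V(3,0) = max -> 10.686236
  V(3,1) = exp(-r*dt) * [p*5.758336 + (1-p)*0.000000] = 2.628319; exercise = 1.975603; V(3,1) = max -> 2.628319
  V(3,2) = exp(-r*dt) * [p*0.000000 + (1-p)*0.000000] = 0.000000; exercise = 0.000000; V(3,2) = max -> 0.000000
  V(3,3) = exp(-r*dt) * [p*0.000000 + (1-p)*0.000000] = 0.000000; exercise = 0.000000; V(3,3) = max -> 0.000000
  V(2,0) = exp(-r*dt) * [p*10.686236 + (1-p)*2.628319] = 6.280100; exercise = 5.758336; V(2,0) = max -> 6.280100
  V(2,1) = exp(-r*dt) * [p*2.628319 + (1-p)*0.000000] = 1.199663; exercise = 0.000000; V(2,1) = max -> 1.199663
  V(2,2) = exp(-r*dt) * [p*0.000000 + (1-p)*0.000000] = 0.000000; exercise = 0.000000; V(2,2) = max -> 0.000000
  V(1,0) = exp(-r*dt) * [p*6.280100 + (1-p)*1.199663] = 3.506627; exercise = 1.975603; V(1,0) = max -> 3.506627
  V(1,1) = exp(-r*dt) * [p*1.199663 + (1-p)*0.000000] = 0.547571; exercise = 0.000000; V(1,1) = max -> 0.547571
  V(0,0) = exp(-r*dt) * [p*3.506627 + (1-p)*0.547571] = 1.892746; exercise = 0.000000; V(0,0) = max -> 1.892746

Answer: Price = V(0,0) = 1.8927


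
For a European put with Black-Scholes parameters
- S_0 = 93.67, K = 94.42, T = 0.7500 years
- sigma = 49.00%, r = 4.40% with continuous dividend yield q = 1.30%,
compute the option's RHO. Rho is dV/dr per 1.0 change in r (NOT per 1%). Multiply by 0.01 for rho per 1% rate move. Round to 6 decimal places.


d1 = 0.2481723686; d2 = -0.1761800793
phi(d1) = 0.3868441828; exp(-qT) = 0.9902973771; exp(-rT) = 0.9675385596
N(-d2) = 0.5699237648
Rho = -K*T*exp(-rT)*N(-d2) = -94.4200 * 0.7500 * 0.9675385596 * 0.5699237648 = -39.049035

Answer: Rho = -39.049035


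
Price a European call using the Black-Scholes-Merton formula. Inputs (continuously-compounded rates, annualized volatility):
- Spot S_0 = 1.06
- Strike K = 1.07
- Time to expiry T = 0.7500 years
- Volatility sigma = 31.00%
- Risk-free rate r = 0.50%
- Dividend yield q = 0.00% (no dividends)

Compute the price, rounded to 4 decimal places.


Answer: Price = 0.1105

Derivation:
d1 = (ln(S/K) + (r - q + 0.5*sigma^2) * T) / (sigma * sqrt(T)) = 0.11322680
d2 = d1 - sigma * sqrt(T) = -0.15524107
exp(-rT) = 0.99625702; exp(-qT) = 1.00000000
C = S_0 * exp(-qT) * N(d1) - K * exp(-rT) * N(d2)
N(d1) = 0.54507463; N(d2) = 0.43831564
C = 1.0600 * 1.00000000 * 0.54507463 - 1.0700 * 0.99625702 * 0.43831564 = 0.1105


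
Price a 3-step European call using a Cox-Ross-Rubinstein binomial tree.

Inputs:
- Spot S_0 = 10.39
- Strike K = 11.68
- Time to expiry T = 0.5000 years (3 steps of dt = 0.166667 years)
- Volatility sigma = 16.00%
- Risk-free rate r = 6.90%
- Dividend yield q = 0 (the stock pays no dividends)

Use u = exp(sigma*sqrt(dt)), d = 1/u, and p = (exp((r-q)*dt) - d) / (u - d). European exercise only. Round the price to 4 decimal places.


dt = T/N = 0.166667
u = exp(sigma*sqrt(dt)) = 1.067500; d = 1/u = 0.936768
p = (exp((r-q)*dt) - d) / (u - d) = 0.572150
Discount per step: exp(-r*dt) = 0.988566
Stock lattice S(k, i) with i counting down-moves:
  k=0: S(0,0) = 10.3900
  k=1: S(1,0) = 11.0913; S(1,1) = 9.7330
  k=2: S(2,0) = 11.8400; S(2,1) = 10.3900; S(2,2) = 9.1176
  k=3: S(3,0) = 12.6392; S(3,1) = 11.0913; S(3,2) = 9.7330; S(3,3) = 8.5411
Terminal payoffs V(N, i) = max(S_T - K, 0):
  V(3,0) = 0.959199; V(3,1) = 0.000000; V(3,2) = 0.000000; V(3,3) = 0.000000
Backward induction: V(k, i) = exp(-r*dt) * [p * V(k+1, i) + (1-p) * V(k+1, i+1)].
  V(2,0) = exp(-r*dt) * [p*0.959199 + (1-p)*0.000000] = 0.542530
  V(2,1) = exp(-r*dt) * [p*0.000000 + (1-p)*0.000000] = 0.000000
  V(2,2) = exp(-r*dt) * [p*0.000000 + (1-p)*0.000000] = 0.000000
  V(1,0) = exp(-r*dt) * [p*0.542530 + (1-p)*0.000000] = 0.306859
  V(1,1) = exp(-r*dt) * [p*0.000000 + (1-p)*0.000000] = 0.000000
  V(0,0) = exp(-r*dt) * [p*0.306859 + (1-p)*0.000000] = 0.173562

Answer: Price = V(0,0) = 0.1736


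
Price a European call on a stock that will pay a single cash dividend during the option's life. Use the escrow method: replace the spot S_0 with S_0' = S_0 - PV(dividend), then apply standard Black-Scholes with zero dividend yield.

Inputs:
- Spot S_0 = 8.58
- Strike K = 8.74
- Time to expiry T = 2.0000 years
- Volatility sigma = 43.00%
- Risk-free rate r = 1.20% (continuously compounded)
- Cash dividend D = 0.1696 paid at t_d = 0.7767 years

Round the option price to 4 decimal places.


Answer: Price = 1.9643

Derivation:
PV(D) = D * exp(-r * t_d) = 0.1696 * 0.99072290 = 0.16802660
S_0' = S_0 - PV(D) = 8.5800 - 0.16802660 = 8.41197340
d1 = (ln(S_0'/K) + (r + sigma^2/2)*T) / (sigma*sqrt(T)) = 0.28061599
d2 = d1 - sigma*sqrt(T) = -0.32749584
exp(-rT) = 0.97628571
N(d1) = 0.61049753; N(d2) = 0.37164644
C = S_0' * N(d1) - K * exp(-rT) * N(d2) = 8.41197340 * 0.61049753 - 8.7400 * 0.97628571 * 0.37164644 = 1.9643


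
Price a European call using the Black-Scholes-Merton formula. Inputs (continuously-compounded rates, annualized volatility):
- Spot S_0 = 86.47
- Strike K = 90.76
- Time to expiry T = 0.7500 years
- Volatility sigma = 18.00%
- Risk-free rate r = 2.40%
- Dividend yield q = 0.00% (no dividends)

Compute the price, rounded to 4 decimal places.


Answer: Price = 4.2229

Derivation:
d1 = (ln(S/K) + (r - q + 0.5*sigma^2) * T) / (sigma * sqrt(T)) = -0.11720933
d2 = d1 - sigma * sqrt(T) = -0.27309391
exp(-rT) = 0.98216103; exp(-qT) = 1.00000000
C = S_0 * exp(-qT) * N(d1) - K * exp(-rT) * N(d2)
N(d1) = 0.45334709; N(d2) = 0.39239052
C = 86.4700 * 1.00000000 * 0.45334709 - 90.7600 * 0.98216103 * 0.39239052 = 4.2229


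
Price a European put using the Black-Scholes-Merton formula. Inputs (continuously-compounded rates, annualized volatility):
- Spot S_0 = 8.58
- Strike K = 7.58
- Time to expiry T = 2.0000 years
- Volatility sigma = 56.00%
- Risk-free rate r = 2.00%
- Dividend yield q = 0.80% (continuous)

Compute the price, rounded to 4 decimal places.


d1 = (ln(S/K) + (r - q + 0.5*sigma^2) * T) / (sigma * sqrt(T)) = 0.58275790
d2 = d1 - sigma * sqrt(T) = -0.20920169
exp(-rT) = 0.96078944; exp(-qT) = 0.98412732
P = K * exp(-rT) * N(-d2) - S_0 * exp(-qT) * N(-d1)
N(-d1) = 0.28002814; N(-d2) = 0.58285460
P = 7.5800 * 0.96078944 * 0.58285460 - 8.5800 * 0.98412732 * 0.28002814 = 1.8803

Answer: Price = 1.8803


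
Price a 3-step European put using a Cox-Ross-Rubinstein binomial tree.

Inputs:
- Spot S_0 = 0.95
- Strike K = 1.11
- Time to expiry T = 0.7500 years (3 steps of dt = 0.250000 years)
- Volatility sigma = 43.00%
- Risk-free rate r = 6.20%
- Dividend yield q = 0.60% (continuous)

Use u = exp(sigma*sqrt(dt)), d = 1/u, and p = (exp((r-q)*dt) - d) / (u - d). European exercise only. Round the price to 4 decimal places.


Answer: Price = V(0,0) = 0.2106

Derivation:
dt = T/N = 0.250000
u = exp(sigma*sqrt(dt)) = 1.239862; d = 1/u = 0.806541
p = (exp((r-q)*dt) - d) / (u - d) = 0.478992
Discount per step: exp(-r*dt) = 0.984620
Stock lattice S(k, i) with i counting down-moves:
  k=0: S(0,0) = 0.9500
  k=1: S(1,0) = 1.1779; S(1,1) = 0.7662
  k=2: S(2,0) = 1.4604; S(2,1) = 0.9500; S(2,2) = 0.6180
  k=3: S(3,0) = 1.8107; S(3,1) = 1.1779; S(3,2) = 0.7662; S(3,3) = 0.4984
Terminal payoffs V(N, i) = max(K - S_T, 0):
  V(3,0) = 0.000000; V(3,1) = 0.000000; V(3,2) = 0.343786; V(3,3) = 0.611571
Backward induction: V(k, i) = exp(-r*dt) * [p * V(k+1, i) + (1-p) * V(k+1, i+1)].
  V(2,0) = exp(-r*dt) * [p*0.000000 + (1-p)*0.000000] = 0.000000
  V(2,1) = exp(-r*dt) * [p*0.000000 + (1-p)*0.343786] = 0.176360
  V(2,2) = exp(-r*dt) * [p*0.343786 + (1-p)*0.611571] = 0.475870
  V(1,0) = exp(-r*dt) * [p*0.000000 + (1-p)*0.176360] = 0.090472
  V(1,1) = exp(-r*dt) * [p*0.176360 + (1-p)*0.475870] = 0.327295
  V(0,0) = exp(-r*dt) * [p*0.090472 + (1-p)*0.327295] = 0.210569
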